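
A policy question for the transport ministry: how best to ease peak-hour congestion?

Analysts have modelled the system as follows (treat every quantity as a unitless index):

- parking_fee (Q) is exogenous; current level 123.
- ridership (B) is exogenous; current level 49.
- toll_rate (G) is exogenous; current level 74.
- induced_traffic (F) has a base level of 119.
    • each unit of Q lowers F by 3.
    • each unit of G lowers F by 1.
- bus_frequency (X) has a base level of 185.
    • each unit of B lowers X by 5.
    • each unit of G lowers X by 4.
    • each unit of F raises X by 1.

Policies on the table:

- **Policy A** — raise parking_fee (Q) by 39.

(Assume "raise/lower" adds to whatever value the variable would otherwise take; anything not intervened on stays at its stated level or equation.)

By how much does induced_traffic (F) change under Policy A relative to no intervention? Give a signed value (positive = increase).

Baseline:
  Q = 123
  G = 74
  F = 119 − 3·123 − 74 = -324
Policy A (Q + 39):
  Q = 123 + 39 = 162
  G = 74
  F = 119 − 3·162 − 74 = -441
Change in F: -441 − (-324) = -117

-117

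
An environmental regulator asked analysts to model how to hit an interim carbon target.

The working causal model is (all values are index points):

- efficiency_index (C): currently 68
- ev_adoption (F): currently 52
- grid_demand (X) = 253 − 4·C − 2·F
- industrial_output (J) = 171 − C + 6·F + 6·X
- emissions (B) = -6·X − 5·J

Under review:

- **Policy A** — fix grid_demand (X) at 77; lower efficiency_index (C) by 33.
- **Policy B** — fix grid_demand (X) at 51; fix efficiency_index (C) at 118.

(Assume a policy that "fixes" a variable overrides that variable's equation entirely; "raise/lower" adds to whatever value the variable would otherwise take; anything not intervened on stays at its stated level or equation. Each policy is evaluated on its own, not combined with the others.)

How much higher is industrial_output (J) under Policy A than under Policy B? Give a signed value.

Policy A (X := 77, C − 33):
  C = 68 − 33 = 35
  F = 52
  X = 77
  J = 171 − 35 + 6·52 + 6·77 = 910
Policy B (X := 51, C := 118):
  C = 118
  F = 52
  X = 51
  J = 171 − 118 + 6·52 + 6·51 = 671
J: 910 − 671 = 239

239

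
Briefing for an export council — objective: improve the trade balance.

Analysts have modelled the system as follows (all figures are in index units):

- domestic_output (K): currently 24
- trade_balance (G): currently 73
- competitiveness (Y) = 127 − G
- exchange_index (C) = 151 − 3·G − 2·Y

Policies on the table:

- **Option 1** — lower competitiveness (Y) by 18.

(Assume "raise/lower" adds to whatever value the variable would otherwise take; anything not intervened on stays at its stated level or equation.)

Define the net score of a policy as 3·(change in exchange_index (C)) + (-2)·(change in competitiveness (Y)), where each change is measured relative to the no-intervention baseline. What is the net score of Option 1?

144

Baseline:
  G = 73
  Y = 127 − 73 = 54
  C = 151 − 3·73 − 2·54 = -176
Option 1 (Y − 18):
  G = 73
  Y = 127 − 73 (−18 from intervention) = 36
  C = 151 − 3·73 − 2·36 = -140
ΔC = -140 − (-176) = 36; ΔY = 36 − 54 = -18
Score = 3·36 + (-2)·(-18) = 144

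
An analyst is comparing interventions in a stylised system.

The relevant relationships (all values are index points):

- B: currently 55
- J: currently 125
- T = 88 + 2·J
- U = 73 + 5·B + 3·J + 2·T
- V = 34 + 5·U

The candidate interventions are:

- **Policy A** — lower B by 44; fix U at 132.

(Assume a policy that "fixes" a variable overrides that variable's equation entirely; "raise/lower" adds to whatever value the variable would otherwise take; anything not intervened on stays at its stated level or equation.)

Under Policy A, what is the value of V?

694

Policy A (B − 44, U := 132):
  B = 55 − 44 = 11
  J = 125
  T = 88 + 2·125 = 338
  U = 132
  V = 34 + 5·132 = 694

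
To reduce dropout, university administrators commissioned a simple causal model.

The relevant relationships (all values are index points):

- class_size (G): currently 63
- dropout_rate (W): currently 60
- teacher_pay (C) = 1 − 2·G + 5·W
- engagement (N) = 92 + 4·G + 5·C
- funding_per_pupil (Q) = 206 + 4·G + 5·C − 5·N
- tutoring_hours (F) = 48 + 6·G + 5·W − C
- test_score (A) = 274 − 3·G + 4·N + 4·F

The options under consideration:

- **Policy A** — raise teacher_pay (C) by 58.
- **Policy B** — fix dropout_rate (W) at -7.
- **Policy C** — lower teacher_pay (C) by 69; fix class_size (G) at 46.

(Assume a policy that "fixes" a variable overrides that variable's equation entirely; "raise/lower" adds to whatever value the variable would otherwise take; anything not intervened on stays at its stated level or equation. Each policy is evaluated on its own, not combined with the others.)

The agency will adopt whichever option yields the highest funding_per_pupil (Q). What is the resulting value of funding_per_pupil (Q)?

1938

Policy A (C + 58):
  G = 63
  W = 60
  C = 1 − 2·63 + 5·60 (+58 from intervention) = 233
  N = 92 + 4·63 + 5·233 = 1509
  Q = 206 + 4·63 + 5·233 − 5·1509 = -5922
Policy B (W := -7):
  G = 63
  W = -7
  C = 1 − 2·63 + 5·(-7) = -160
  N = 92 + 4·63 + 5·(-160) = -456
  Q = 206 + 4·63 + 5·(-160) − 5·(-456) = 1938
Policy C (C − 69, G := 46):
  G = 46
  W = 60
  C = 1 − 2·46 + 5·60 (−69 from intervention) = 140
  N = 92 + 4·46 + 5·140 = 976
  Q = 206 + 4·46 + 5·140 − 5·976 = -3790
Comparing — Policy A: Q=-5922, Policy B: Q=1938, Policy C: Q=-3790. Highest is 1938 (Policy B).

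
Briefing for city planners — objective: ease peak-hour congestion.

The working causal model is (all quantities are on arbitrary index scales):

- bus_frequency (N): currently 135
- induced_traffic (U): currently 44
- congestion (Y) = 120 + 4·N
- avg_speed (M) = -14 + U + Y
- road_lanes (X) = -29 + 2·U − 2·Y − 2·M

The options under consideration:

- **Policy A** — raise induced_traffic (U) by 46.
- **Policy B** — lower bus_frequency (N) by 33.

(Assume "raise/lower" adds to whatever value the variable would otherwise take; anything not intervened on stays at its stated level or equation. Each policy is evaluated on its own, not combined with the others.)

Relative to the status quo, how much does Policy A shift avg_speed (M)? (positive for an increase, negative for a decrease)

46

Baseline:
  N = 135
  U = 44
  Y = 120 + 4·135 = 660
  M = -14 + 44 + 660 = 690
Policy A (U + 46):
  N = 135
  U = 44 + 46 = 90
  Y = 120 + 4·135 = 660
  M = -14 + 90 + 660 = 736
Change in M: 736 − 690 = 46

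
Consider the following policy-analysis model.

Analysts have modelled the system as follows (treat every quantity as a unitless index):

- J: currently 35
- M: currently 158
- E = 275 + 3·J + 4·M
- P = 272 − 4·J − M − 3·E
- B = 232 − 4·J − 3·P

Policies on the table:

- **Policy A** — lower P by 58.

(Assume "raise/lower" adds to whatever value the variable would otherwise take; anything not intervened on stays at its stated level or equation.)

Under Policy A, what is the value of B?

9452

Policy A (P − 58):
  J = 35
  M = 158
  E = 275 + 3·35 + 4·158 = 1012
  P = 272 − 4·35 − 158 − 3·1012 (−58 from intervention) = -3120
  B = 232 − 4·35 − 3·(-3120) = 9452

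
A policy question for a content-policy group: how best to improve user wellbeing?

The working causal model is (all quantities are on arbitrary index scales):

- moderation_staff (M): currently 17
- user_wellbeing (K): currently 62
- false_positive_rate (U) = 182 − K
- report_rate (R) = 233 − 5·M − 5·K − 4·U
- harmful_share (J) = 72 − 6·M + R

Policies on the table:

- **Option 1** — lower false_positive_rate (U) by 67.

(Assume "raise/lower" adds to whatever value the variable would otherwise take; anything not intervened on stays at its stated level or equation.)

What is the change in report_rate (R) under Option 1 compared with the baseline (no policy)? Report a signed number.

268

Baseline:
  M = 17
  K = 62
  U = 182 − 62 = 120
  R = 233 − 5·17 − 5·62 − 4·120 = -642
Option 1 (U − 67):
  M = 17
  K = 62
  U = 182 − 62 (−67 from intervention) = 53
  R = 233 − 5·17 − 5·62 − 4·53 = -374
Change in R: -374 − (-642) = 268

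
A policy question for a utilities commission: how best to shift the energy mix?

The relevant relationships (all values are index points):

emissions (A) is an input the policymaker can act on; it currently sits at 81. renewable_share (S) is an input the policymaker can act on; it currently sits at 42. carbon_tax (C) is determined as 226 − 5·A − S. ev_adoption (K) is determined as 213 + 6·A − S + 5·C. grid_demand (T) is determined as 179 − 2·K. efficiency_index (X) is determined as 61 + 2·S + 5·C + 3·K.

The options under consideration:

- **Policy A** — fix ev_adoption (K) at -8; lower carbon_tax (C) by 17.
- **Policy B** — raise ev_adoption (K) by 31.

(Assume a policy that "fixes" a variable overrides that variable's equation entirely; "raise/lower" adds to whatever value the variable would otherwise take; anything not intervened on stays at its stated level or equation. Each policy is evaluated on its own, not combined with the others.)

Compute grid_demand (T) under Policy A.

195

Policy A (K := -8, C − 17):
  A = 81
  S = 42
  C = 226 − 5·81 − 42 (−17 from intervention) = -238
  K = -8
  T = 179 − 2·(-8) = 195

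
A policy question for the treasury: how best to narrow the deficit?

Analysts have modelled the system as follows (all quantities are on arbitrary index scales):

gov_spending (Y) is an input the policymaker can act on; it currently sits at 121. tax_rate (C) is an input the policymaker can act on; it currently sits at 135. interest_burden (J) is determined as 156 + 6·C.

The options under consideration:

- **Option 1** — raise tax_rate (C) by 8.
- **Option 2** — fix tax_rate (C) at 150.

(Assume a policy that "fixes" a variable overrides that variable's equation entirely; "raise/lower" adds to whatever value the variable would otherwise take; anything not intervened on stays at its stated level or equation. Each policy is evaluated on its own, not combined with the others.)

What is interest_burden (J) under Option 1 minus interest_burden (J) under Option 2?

Option 1 (C + 8):
  C = 135 + 8 = 143
  J = 156 + 6·143 = 1014
Option 2 (C := 150):
  C = 150
  J = 156 + 6·150 = 1056
J: 1014 − 1056 = -42

-42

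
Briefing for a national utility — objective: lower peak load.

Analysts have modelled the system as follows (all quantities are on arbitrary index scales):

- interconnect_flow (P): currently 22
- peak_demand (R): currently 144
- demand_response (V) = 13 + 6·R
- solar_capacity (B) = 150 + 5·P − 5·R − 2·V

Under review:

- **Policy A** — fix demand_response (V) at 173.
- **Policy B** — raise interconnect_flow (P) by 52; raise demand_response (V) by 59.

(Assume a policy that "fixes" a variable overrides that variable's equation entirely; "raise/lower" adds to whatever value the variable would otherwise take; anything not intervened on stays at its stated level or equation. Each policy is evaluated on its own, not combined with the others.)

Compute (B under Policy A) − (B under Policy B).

1266

Policy A (V := 173):
  P = 22
  R = 144
  V = 173
  B = 150 + 5·22 − 5·144 − 2·173 = -806
Policy B (P + 52, V + 59):
  P = 22 + 52 = 74
  R = 144
  V = 13 + 6·144 (+59 from intervention) = 936
  B = 150 + 5·74 − 5·144 − 2·936 = -2072
B: -806 − (-2072) = 1266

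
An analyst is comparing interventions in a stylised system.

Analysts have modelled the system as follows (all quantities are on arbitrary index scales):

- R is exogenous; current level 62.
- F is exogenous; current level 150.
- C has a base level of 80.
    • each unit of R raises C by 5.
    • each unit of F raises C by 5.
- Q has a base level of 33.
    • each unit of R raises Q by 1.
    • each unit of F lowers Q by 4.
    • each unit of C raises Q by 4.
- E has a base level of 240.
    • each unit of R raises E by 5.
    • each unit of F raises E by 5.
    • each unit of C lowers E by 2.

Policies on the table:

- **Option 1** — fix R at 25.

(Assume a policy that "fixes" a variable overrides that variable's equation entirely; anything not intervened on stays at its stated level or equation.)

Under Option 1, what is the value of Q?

3278

Option 1 (R := 25):
  R = 25
  F = 150
  C = 80 + 5·25 + 5·150 = 955
  Q = 33 + 25 − 4·150 + 4·955 = 3278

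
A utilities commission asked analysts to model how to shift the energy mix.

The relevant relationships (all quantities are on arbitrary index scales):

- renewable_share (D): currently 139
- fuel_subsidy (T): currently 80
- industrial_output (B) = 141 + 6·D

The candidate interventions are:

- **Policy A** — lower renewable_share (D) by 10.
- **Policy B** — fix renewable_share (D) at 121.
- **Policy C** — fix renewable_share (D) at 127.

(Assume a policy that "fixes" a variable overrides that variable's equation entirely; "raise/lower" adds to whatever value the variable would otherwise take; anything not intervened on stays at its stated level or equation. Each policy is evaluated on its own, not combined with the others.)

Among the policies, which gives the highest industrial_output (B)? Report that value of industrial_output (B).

Policy A (D − 10):
  D = 139 − 10 = 129
  B = 141 + 6·129 = 915
Policy B (D := 121):
  D = 121
  B = 141 + 6·121 = 867
Policy C (D := 127):
  D = 127
  B = 141 + 6·127 = 903
Comparing — Policy A: B=915, Policy B: B=867, Policy C: B=903. Highest is 915 (Policy A).

915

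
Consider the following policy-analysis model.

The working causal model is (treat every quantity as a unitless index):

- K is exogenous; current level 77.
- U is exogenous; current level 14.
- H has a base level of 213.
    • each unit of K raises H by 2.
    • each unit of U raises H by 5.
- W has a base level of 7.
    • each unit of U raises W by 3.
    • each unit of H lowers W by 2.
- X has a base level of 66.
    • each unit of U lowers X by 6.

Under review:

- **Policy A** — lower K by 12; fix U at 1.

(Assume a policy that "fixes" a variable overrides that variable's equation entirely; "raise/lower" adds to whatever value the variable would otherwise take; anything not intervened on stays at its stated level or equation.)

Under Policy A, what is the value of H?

348

Policy A (K − 12, U := 1):
  K = 77 − 12 = 65
  U = 1
  H = 213 + 2·65 + 5·1 = 348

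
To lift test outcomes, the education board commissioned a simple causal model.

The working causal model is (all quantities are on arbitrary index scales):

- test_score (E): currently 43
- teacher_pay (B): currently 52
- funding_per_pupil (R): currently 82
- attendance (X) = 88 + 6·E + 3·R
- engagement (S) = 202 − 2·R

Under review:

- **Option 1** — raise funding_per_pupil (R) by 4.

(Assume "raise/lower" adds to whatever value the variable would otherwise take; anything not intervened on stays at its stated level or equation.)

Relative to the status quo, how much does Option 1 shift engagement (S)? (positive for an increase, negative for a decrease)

Baseline:
  R = 82
  S = 202 − 2·82 = 38
Option 1 (R + 4):
  R = 82 + 4 = 86
  S = 202 − 2·86 = 30
Change in S: 30 − 38 = -8

-8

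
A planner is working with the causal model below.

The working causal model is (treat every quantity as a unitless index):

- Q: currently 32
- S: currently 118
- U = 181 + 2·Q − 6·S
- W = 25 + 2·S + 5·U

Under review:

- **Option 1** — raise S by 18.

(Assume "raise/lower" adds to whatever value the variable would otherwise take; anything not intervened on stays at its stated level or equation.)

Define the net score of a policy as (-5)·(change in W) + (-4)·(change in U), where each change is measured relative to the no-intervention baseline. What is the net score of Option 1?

2952

Baseline:
  Q = 32
  S = 118
  U = 181 + 2·32 − 6·118 = -463
  W = 25 + 2·118 + 5·(-463) = -2054
Option 1 (S + 18):
  Q = 32
  S = 118 + 18 = 136
  U = 181 + 2·32 − 6·136 = -571
  W = 25 + 2·136 + 5·(-571) = -2558
ΔW = -2558 − (-2054) = -504; ΔU = -571 − (-463) = -108
Score = (-5)·(-504) + (-4)·(-108) = 2952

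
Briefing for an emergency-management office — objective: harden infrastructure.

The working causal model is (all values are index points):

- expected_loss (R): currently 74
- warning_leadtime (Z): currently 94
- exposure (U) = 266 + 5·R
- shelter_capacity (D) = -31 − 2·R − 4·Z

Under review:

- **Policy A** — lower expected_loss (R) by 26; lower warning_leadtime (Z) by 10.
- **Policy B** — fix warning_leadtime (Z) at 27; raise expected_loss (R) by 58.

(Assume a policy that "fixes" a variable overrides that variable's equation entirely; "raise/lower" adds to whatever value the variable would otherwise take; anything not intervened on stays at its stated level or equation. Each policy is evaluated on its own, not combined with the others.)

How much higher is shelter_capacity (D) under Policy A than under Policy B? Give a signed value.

Policy A (R − 26, Z − 10):
  R = 74 − 26 = 48
  Z = 94 − 10 = 84
  D = -31 − 2·48 − 4·84 = -463
Policy B (Z := 27, R + 58):
  R = 74 + 58 = 132
  Z = 27
  D = -31 − 2·132 − 4·27 = -403
D: -463 − (-403) = -60

-60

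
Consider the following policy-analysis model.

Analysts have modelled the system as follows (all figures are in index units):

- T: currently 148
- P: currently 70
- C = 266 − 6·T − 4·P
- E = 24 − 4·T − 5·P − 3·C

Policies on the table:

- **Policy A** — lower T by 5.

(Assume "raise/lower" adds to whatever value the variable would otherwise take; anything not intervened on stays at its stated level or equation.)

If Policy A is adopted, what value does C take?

Policy A (T − 5):
  T = 148 − 5 = 143
  P = 70
  C = 266 − 6·143 − 4·70 = -872

-872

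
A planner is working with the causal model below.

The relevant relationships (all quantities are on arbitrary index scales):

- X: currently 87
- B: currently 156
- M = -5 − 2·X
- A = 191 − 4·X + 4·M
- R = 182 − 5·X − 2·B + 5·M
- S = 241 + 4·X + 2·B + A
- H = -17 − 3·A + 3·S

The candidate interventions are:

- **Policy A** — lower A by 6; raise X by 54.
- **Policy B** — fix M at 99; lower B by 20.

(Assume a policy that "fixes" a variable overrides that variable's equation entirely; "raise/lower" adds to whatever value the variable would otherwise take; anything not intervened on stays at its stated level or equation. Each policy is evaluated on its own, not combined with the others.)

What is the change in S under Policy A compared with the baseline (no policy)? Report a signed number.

-438

Baseline:
  X = 87
  B = 156
  M = -5 − 2·87 = -179
  A = 191 − 4·87 + 4·(-179) = -873
  S = 241 + 4·87 + 2·156 + (-873) = 28
Policy A (A − 6, X + 54):
  X = 87 + 54 = 141
  B = 156
  M = -5 − 2·141 = -287
  A = 191 − 4·141 + 4·(-287) (−6 from intervention) = -1527
  S = 241 + 4·141 + 2·156 + (-1527) = -410
Change in S: -410 − 28 = -438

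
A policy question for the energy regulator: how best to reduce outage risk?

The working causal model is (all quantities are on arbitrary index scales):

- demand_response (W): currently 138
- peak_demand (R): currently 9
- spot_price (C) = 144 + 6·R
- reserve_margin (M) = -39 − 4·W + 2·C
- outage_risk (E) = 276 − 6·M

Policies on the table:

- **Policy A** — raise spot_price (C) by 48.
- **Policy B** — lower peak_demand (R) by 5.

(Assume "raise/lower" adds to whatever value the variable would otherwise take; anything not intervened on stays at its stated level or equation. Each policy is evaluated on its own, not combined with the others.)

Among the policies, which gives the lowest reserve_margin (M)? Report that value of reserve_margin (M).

Policy A (C + 48):
  W = 138
  R = 9
  C = 144 + 6·9 (+48 from intervention) = 246
  M = -39 − 4·138 + 2·246 = -99
Policy B (R − 5):
  W = 138
  R = 9 − 5 = 4
  C = 144 + 6·4 = 168
  M = -39 − 4·138 + 2·168 = -255
Comparing — Policy A: M=-99, Policy B: M=-255. Lowest is -255 (Policy B).

-255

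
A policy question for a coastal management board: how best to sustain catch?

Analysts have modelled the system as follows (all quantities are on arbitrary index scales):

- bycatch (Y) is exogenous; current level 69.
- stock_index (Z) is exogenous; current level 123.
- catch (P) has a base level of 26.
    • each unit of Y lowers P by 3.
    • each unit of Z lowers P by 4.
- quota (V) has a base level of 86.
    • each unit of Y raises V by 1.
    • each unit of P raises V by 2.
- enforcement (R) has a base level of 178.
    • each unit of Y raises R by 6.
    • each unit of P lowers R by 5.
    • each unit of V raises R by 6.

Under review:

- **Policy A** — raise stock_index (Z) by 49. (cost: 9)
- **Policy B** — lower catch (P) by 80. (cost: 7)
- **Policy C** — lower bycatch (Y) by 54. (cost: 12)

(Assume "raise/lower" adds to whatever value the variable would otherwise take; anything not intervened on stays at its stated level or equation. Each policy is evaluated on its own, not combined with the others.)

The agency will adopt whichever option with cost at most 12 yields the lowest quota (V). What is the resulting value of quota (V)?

-1583

Policy A (Z + 49):
  Y = 69
  Z = 123 + 49 = 172
  P = 26 − 3·69 − 4·172 = -869
  V = 86 + 69 + 2·(-869) = -1583
Policy B (P − 80):
  Y = 69
  Z = 123
  P = 26 − 3·69 − 4·123 (−80 from intervention) = -753
  V = 86 + 69 + 2·(-753) = -1351
Policy C (Y − 54):
  Y = 69 − 54 = 15
  Z = 123
  P = 26 − 3·15 − 4·123 = -511
  V = 86 + 15 + 2·(-511) = -921
Comparing — Policy A: V=-1583, Policy B: V=-1351, Policy C: V=-921. Lowest is -1583 (Policy A).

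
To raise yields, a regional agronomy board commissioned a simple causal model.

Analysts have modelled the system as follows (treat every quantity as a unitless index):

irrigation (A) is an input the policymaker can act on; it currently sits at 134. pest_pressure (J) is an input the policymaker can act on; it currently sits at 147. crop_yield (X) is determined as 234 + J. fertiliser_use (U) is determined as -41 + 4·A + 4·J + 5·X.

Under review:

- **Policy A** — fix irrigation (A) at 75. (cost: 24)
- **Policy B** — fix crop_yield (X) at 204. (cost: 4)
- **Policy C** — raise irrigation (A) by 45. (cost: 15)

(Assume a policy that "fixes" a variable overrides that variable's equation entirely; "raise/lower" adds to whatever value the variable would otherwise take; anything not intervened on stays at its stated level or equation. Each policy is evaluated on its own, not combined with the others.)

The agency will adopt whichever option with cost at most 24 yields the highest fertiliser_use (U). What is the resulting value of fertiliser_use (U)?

Policy A (A := 75):
  A = 75
  J = 147
  X = 234 + 147 = 381
  U = -41 + 4·75 + 4·147 + 5·381 = 2752
Policy B (X := 204):
  A = 134
  J = 147
  X = 204
  U = -41 + 4·134 + 4·147 + 5·204 = 2103
Policy C (A + 45):
  A = 134 + 45 = 179
  J = 147
  X = 234 + 147 = 381
  U = -41 + 4·179 + 4·147 + 5·381 = 3168
Comparing — Policy A: U=2752, Policy B: U=2103, Policy C: U=3168. Highest is 3168 (Policy C).

3168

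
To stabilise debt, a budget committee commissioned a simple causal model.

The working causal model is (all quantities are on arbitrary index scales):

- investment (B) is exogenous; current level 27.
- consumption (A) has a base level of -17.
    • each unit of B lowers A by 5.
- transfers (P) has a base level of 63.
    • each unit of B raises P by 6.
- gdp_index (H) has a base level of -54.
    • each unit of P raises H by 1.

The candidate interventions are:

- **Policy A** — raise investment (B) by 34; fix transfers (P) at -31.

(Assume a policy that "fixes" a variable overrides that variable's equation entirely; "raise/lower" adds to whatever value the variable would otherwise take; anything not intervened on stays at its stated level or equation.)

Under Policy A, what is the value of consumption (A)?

-322

Policy A (B + 34, P := -31):
  B = 27 + 34 = 61
  A = -17 − 5·61 = -322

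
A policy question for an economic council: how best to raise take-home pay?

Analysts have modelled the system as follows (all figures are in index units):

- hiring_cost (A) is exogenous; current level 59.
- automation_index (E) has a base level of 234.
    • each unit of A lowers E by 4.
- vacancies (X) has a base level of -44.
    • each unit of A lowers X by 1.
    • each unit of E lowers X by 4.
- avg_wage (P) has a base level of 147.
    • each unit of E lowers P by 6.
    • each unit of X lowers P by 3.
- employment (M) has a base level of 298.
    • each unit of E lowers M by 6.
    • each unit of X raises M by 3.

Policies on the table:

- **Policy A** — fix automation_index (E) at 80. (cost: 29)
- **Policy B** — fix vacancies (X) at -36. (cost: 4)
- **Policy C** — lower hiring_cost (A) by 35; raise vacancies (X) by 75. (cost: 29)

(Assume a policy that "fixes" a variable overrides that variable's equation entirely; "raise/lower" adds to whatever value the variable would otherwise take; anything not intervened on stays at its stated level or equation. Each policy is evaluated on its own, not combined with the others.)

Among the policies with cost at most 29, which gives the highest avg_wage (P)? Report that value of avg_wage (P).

Policy A (E := 80):
  A = 59
  E = 80
  X = -44 − 59 − 4·80 = -423
  P = 147 − 6·80 − 3·(-423) = 936
Policy B (X := -36):
  A = 59
  E = 234 − 4·59 = -2
  X = -36
  P = 147 − 6·(-2) − 3·(-36) = 267
Policy C (A − 35, X + 75):
  A = 59 − 35 = 24
  E = 234 − 4·24 = 138
  X = -44 − 24 − 4·138 (+75 from intervention) = -545
  P = 147 − 6·138 − 3·(-545) = 954
Comparing — Policy A: P=936, Policy B: P=267, Policy C: P=954. Highest is 954 (Policy C).

954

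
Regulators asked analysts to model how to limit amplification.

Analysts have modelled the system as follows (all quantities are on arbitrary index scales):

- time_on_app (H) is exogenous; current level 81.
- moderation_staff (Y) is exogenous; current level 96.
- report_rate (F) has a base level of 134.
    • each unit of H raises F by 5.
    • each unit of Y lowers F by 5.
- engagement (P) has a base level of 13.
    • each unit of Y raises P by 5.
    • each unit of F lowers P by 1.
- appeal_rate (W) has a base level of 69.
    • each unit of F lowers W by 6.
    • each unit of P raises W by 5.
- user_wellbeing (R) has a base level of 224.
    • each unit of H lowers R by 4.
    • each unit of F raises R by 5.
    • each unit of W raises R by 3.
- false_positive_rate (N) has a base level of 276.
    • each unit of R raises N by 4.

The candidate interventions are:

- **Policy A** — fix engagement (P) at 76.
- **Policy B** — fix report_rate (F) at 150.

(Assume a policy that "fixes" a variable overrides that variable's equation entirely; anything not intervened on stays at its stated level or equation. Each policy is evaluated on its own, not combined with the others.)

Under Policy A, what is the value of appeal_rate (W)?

Policy A (P := 76):
  H = 81
  Y = 96
  F = 134 + 5·81 − 5·96 = 59
  P = 76
  W = 69 − 6·59 + 5·76 = 95

95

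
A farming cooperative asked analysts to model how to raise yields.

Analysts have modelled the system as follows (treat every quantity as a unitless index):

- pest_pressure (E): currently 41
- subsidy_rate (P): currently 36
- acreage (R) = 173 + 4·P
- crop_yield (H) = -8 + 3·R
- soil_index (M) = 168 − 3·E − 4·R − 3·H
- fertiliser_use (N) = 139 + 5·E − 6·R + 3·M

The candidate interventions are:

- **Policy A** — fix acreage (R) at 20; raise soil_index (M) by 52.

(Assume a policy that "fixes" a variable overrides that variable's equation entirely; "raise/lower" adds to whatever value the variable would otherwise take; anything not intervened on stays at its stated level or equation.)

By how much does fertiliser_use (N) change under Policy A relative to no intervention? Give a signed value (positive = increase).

Baseline:
  E = 41
  P = 36
  R = 173 + 4·36 = 317
  H = -8 + 3·317 = 943
  M = 168 − 3·41 − 4·317 − 3·943 = -4052
  N = 139 + 5·41 − 6·317 + 3·(-4052) = -13714
Policy A (R := 20, M + 52):
  E = 41
  P = 36
  R = 20
  H = -8 + 3·20 = 52
  M = 168 − 3·41 − 4·20 − 3·52 (+52 from intervention) = -139
  N = 139 + 5·41 − 6·20 + 3·(-139) = -193
Change in N: -193 − (-13714) = 13521

13521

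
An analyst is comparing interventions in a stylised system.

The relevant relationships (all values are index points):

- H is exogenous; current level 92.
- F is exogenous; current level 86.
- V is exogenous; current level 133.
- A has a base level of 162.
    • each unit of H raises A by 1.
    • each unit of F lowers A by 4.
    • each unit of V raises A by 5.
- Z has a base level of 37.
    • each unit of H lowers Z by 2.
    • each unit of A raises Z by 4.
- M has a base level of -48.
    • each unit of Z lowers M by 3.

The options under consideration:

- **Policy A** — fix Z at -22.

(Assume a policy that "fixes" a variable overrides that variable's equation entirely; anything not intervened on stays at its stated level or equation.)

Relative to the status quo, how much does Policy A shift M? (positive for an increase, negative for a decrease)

6525

Baseline:
  H = 92
  F = 86
  V = 133
  A = 162 + 92 − 4·86 + 5·133 = 575
  Z = 37 − 2·92 + 4·575 = 2153
  M = -48 − 3·2153 = -6507
Policy A (Z := -22):
  H = 92
  F = 86
  V = 133
  A = 162 + 92 − 4·86 + 5·133 = 575
  Z = -22
  M = -48 − 3·(-22) = 18
Change in M: 18 − (-6507) = 6525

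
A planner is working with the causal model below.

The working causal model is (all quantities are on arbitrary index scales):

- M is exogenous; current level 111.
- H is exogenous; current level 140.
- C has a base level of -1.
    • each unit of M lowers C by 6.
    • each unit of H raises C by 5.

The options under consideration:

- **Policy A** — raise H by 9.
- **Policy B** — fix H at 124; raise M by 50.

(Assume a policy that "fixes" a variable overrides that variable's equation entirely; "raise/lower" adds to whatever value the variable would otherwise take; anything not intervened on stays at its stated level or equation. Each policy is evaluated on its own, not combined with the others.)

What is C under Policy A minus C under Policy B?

425

Policy A (H + 9):
  M = 111
  H = 140 + 9 = 149
  C = -1 − 6·111 + 5·149 = 78
Policy B (H := 124, M + 50):
  M = 111 + 50 = 161
  H = 124
  C = -1 − 6·161 + 5·124 = -347
C: 78 − (-347) = 425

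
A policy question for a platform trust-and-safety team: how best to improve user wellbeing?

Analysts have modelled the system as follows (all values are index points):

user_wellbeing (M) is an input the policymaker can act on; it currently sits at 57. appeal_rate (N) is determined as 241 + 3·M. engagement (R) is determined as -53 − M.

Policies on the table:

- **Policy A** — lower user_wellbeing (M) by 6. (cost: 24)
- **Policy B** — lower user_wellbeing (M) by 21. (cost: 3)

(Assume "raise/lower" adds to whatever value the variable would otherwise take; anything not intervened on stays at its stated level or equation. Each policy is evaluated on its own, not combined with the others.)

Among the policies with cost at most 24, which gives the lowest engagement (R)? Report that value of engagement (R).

-104

Policy A (M − 6):
  M = 57 − 6 = 51
  R = -53 − 51 = -104
Policy B (M − 21):
  M = 57 − 21 = 36
  R = -53 − 36 = -89
Comparing — Policy A: R=-104, Policy B: R=-89. Lowest is -104 (Policy A).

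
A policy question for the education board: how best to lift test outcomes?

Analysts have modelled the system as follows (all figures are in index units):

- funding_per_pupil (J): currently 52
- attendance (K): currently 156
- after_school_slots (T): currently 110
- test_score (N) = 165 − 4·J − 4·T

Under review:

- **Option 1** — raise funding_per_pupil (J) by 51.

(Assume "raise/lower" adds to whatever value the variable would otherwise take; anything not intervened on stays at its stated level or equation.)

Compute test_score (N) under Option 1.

Option 1 (J + 51):
  J = 52 + 51 = 103
  T = 110
  N = 165 − 4·103 − 4·110 = -687

-687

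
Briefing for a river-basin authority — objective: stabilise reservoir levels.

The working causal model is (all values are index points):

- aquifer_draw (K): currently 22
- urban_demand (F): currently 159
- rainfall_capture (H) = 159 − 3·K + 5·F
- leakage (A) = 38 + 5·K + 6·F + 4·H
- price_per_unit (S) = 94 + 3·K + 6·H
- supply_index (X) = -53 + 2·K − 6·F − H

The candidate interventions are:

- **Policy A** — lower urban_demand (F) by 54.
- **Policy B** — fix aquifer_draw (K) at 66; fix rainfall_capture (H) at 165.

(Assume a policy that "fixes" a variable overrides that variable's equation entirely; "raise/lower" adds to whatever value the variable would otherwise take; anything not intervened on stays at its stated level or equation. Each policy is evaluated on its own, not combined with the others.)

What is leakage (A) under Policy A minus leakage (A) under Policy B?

1268

Policy A (F − 54):
  K = 22
  F = 159 − 54 = 105
  H = 159 − 3·22 + 5·105 = 618
  A = 38 + 5·22 + 6·105 + 4·618 = 3250
Policy B (K := 66, H := 165):
  K = 66
  F = 159
  H = 165
  A = 38 + 5·66 + 6·159 + 4·165 = 1982
A: 3250 − 1982 = 1268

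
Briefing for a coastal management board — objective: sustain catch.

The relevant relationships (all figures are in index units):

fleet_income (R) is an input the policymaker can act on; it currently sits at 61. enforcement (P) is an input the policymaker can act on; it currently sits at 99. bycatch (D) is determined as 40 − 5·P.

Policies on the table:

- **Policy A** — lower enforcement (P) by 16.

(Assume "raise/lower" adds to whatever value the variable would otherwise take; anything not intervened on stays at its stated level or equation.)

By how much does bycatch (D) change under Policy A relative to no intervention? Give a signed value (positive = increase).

80

Baseline:
  P = 99
  D = 40 − 5·99 = -455
Policy A (P − 16):
  P = 99 − 16 = 83
  D = 40 − 5·83 = -375
Change in D: -375 − (-455) = 80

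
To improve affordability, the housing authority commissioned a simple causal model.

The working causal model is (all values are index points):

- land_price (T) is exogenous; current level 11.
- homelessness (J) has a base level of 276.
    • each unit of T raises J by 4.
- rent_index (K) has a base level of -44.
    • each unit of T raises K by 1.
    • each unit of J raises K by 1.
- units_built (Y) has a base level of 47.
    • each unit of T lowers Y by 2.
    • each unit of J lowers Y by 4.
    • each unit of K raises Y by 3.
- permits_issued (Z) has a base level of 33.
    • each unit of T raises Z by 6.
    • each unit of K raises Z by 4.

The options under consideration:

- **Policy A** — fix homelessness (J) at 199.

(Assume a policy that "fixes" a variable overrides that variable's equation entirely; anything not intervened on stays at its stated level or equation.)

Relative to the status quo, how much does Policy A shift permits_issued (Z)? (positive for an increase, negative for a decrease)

Baseline:
  T = 11
  J = 276 + 4·11 = 320
  K = -44 + 11 + 320 = 287
  Z = 33 + 6·11 + 4·287 = 1247
Policy A (J := 199):
  T = 11
  J = 199
  K = -44 + 11 + 199 = 166
  Z = 33 + 6·11 + 4·166 = 763
Change in Z: 763 − 1247 = -484

-484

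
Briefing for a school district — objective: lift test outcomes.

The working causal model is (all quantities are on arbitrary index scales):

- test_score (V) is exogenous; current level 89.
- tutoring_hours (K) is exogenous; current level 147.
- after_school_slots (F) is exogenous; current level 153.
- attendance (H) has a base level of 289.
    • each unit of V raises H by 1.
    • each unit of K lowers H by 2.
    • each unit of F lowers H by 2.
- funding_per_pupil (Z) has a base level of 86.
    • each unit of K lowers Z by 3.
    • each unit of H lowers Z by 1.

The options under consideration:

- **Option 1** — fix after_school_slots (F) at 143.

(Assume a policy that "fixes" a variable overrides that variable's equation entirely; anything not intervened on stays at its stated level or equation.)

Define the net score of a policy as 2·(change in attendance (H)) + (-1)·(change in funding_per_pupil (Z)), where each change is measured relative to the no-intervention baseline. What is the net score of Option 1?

Baseline:
  V = 89
  K = 147
  F = 153
  H = 289 + 89 − 2·147 − 2·153 = -222
  Z = 86 − 3·147 − (-222) = -133
Option 1 (F := 143):
  V = 89
  K = 147
  F = 143
  H = 289 + 89 − 2·147 − 2·143 = -202
  Z = 86 − 3·147 − (-202) = -153
ΔH = -202 − (-222) = 20; ΔZ = -153 − (-133) = -20
Score = 2·20 + (-1)·(-20) = 60

60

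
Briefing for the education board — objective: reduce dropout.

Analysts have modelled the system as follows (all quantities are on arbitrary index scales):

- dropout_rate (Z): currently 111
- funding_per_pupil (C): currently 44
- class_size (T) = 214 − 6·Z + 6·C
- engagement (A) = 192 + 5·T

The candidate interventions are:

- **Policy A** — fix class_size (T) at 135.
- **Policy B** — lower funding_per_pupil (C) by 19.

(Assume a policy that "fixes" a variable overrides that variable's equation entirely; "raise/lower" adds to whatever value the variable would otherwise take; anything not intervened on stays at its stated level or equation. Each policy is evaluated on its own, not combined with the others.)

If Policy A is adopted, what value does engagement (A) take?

867

Policy A (T := 135):
  Z = 111
  C = 44
  T = 135
  A = 192 + 5·135 = 867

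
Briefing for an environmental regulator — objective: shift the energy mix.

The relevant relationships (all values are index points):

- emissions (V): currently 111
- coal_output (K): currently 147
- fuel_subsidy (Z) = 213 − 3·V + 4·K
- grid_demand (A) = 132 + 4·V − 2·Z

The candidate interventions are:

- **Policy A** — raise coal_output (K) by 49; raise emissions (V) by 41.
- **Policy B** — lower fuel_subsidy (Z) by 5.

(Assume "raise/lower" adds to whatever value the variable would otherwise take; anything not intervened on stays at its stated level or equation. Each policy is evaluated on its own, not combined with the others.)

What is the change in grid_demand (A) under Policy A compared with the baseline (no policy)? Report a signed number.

18

Baseline:
  V = 111
  K = 147
  Z = 213 − 3·111 + 4·147 = 468
  A = 132 + 4·111 − 2·468 = -360
Policy A (K + 49, V + 41):
  V = 111 + 41 = 152
  K = 147 + 49 = 196
  Z = 213 − 3·152 + 4·196 = 541
  A = 132 + 4·152 − 2·541 = -342
Change in A: -342 − (-360) = 18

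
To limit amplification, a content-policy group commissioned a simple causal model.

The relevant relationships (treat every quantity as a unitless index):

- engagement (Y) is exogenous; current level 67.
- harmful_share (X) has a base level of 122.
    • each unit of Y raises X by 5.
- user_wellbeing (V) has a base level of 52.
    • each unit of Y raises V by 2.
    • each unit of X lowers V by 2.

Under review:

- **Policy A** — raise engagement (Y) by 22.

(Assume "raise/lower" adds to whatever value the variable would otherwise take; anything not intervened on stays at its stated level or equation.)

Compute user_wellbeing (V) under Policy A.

-904

Policy A (Y + 22):
  Y = 67 + 22 = 89
  X = 122 + 5·89 = 567
  V = 52 + 2·89 − 2·567 = -904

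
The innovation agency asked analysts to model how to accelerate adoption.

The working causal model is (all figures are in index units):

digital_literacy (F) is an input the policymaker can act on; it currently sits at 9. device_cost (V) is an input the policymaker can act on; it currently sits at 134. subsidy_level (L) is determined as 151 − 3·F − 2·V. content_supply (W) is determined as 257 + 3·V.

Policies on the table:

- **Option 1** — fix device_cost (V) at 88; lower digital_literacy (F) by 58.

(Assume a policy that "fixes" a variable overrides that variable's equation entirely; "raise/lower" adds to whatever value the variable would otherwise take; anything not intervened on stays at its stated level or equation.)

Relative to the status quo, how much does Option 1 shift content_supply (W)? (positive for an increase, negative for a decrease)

Baseline:
  V = 134
  W = 257 + 3·134 = 659
Option 1 (V := 88, F − 58):
  V = 88
  W = 257 + 3·88 = 521
Change in W: 521 − 659 = -138

-138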